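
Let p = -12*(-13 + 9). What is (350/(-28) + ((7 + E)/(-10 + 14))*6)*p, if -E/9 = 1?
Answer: -744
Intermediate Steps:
E = -9 (E = -9*1 = -9)
p = 48 (p = -12*(-4) = 48)
(350/(-28) + ((7 + E)/(-10 + 14))*6)*p = (350/(-28) + ((7 - 9)/(-10 + 14))*6)*48 = (350*(-1/28) - 2/4*6)*48 = (-25/2 - 2*1/4*6)*48 = (-25/2 - 1/2*6)*48 = (-25/2 - 3)*48 = -31/2*48 = -744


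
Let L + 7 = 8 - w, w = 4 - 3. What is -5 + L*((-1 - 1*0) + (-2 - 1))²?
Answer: -5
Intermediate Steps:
w = 1
L = 0 (L = -7 + (8 - 1*1) = -7 + (8 - 1) = -7 + 7 = 0)
-5 + L*((-1 - 1*0) + (-2 - 1))² = -5 + 0*((-1 - 1*0) + (-2 - 1))² = -5 + 0*((-1 + 0) - 3)² = -5 + 0*(-1 - 3)² = -5 + 0*(-4)² = -5 + 0*16 = -5 + 0 = -5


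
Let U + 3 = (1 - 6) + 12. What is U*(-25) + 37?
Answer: -63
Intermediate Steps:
U = 4 (U = -3 + ((1 - 6) + 12) = -3 + (-5 + 12) = -3 + 7 = 4)
U*(-25) + 37 = 4*(-25) + 37 = -100 + 37 = -63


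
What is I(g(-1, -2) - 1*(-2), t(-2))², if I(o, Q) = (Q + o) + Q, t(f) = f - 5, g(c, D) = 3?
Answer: 81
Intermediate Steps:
t(f) = -5 + f
I(o, Q) = o + 2*Q
I(g(-1, -2) - 1*(-2), t(-2))² = ((3 - 1*(-2)) + 2*(-5 - 2))² = ((3 + 2) + 2*(-7))² = (5 - 14)² = (-9)² = 81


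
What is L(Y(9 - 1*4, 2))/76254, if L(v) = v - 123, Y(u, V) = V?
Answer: -121/76254 ≈ -0.0015868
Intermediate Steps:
L(v) = -123 + v
L(Y(9 - 1*4, 2))/76254 = (-123 + 2)/76254 = -121*1/76254 = -121/76254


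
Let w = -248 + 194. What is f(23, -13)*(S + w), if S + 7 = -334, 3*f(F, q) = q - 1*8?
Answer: 2765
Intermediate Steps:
f(F, q) = -8/3 + q/3 (f(F, q) = (q - 1*8)/3 = (q - 8)/3 = (-8 + q)/3 = -8/3 + q/3)
w = -54
S = -341 (S = -7 - 334 = -341)
f(23, -13)*(S + w) = (-8/3 + (1/3)*(-13))*(-341 - 54) = (-8/3 - 13/3)*(-395) = -7*(-395) = 2765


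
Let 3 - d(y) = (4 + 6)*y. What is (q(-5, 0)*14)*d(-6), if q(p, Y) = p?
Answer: -4410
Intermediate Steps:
d(y) = 3 - 10*y (d(y) = 3 - (4 + 6)*y = 3 - 10*y)
(q(-5, 0)*14)*d(-6) = (-5*14)*(3 - 10*(-6)) = -70*(3 + 60) = -70*63 = -4410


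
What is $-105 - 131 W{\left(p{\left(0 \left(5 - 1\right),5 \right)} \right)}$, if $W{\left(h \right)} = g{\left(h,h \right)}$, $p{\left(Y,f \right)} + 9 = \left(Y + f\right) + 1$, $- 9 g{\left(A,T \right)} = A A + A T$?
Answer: $157$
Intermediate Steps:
$g{\left(A,T \right)} = - \frac{A^{2}}{9} - \frac{A T}{9}$ ($g{\left(A,T \right)} = - \frac{A A + A T}{9} = - \frac{A^{2} + A T}{9} = - \frac{A^{2}}{9} - \frac{A T}{9}$)
$p{\left(Y,f \right)} = -8 + Y + f$ ($p{\left(Y,f \right)} = -9 + \left(\left(Y + f\right) + 1\right) = -9 + \left(1 + Y + f\right) = -8 + Y + f$)
$W{\left(h \right)} = - \frac{2 h^{2}}{9}$ ($W{\left(h \right)} = - \frac{h \left(h + h\right)}{9} = - \frac{h 2 h}{9} = - \frac{2 h^{2}}{9}$)
$-105 - 131 W{\left(p{\left(0 \left(5 - 1\right),5 \right)} \right)} = -105 - 131 \left(- \frac{2 \left(-8 + 0 \left(5 - 1\right) + 5\right)^{2}}{9}\right) = -105 - 131 \left(- \frac{2 \left(-8 + 0 \cdot 4 + 5\right)^{2}}{9}\right) = -105 - 131 \left(- \frac{2 \left(-8 + 0 + 5\right)^{2}}{9}\right) = -105 - 131 \left(- \frac{2 \left(-3\right)^{2}}{9}\right) = -105 - 131 \left(\left(- \frac{2}{9}\right) 9\right) = -105 - -262 = -105 + 262 = 157$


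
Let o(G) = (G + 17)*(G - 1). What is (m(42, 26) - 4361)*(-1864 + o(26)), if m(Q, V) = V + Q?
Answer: 3387177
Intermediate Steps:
m(Q, V) = Q + V
o(G) = (-1 + G)*(17 + G) (o(G) = (17 + G)*(-1 + G) = (-1 + G)*(17 + G))
(m(42, 26) - 4361)*(-1864 + o(26)) = ((42 + 26) - 4361)*(-1864 + (-17 + 26² + 16*26)) = (68 - 4361)*(-1864 + (-17 + 676 + 416)) = -4293*(-1864 + 1075) = -4293*(-789) = 3387177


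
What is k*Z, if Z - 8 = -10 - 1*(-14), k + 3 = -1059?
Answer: -12744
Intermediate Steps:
k = -1062 (k = -3 - 1059 = -1062)
Z = 12 (Z = 8 + (-10 - 1*(-14)) = 8 + (-10 + 14) = 8 + 4 = 12)
k*Z = -1062*12 = -12744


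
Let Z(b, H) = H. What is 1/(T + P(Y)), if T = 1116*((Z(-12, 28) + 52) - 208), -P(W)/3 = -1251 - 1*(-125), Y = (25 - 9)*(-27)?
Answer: -1/139470 ≈ -7.1700e-6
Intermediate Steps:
Y = -432 (Y = 16*(-27) = -432)
P(W) = 3378 (P(W) = -3*(-1251 - 1*(-125)) = -3*(-1251 + 125) = -3*(-1126) = 3378)
T = -142848 (T = 1116*((28 + 52) - 208) = 1116*(80 - 208) = 1116*(-128) = -142848)
1/(T + P(Y)) = 1/(-142848 + 3378) = 1/(-139470) = -1/139470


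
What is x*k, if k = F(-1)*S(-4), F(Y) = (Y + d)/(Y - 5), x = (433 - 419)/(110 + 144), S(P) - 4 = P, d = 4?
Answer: 0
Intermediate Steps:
S(P) = 4 + P
x = 7/127 (x = 14/254 = 14*(1/254) = 7/127 ≈ 0.055118)
F(Y) = (4 + Y)/(-5 + Y) (F(Y) = (Y + 4)/(Y - 5) = (4 + Y)/(-5 + Y))
k = 0 (k = ((4 - 1)/(-5 - 1))*(4 - 4) = (3/(-6))*0 = -1/6*3*0 = -1/2*0 = 0)
x*k = (7/127)*0 = 0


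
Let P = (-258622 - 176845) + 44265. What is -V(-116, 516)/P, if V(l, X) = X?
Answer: 258/195601 ≈ 0.0013190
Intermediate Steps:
P = -391202 (P = -435467 + 44265 = -391202)
-V(-116, 516)/P = -516/(-391202) = -516*(-1)/391202 = -1*(-258/195601) = 258/195601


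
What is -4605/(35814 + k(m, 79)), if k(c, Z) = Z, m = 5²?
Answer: -4605/35893 ≈ -0.12830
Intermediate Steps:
m = 25
-4605/(35814 + k(m, 79)) = -4605/(35814 + 79) = -4605/35893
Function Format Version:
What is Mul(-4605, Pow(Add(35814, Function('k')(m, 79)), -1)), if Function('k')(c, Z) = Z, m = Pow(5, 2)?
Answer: Rational(-4605, 35893) ≈ -0.12830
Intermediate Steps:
m = 25
Mul(-4605, Pow(Add(35814, Function('k')(m, 79)), -1)) = Mul(-4605, Pow(Add(35814, 79), -1)) = Mul(-4605, Pow(35893, -1)) = Mul(-4605, Rational(1, 35893)) = Rational(-4605, 35893)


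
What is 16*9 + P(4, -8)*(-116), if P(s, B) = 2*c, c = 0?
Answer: 144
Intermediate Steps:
P(s, B) = 0 (P(s, B) = 2*0 = 0)
16*9 + P(4, -8)*(-116) = 16*9 + 0*(-116) = 144 + 0 = 144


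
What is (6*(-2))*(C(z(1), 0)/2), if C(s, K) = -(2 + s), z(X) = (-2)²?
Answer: 36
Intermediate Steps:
z(X) = 4
C(s, K) = -2 - s
(6*(-2))*(C(z(1), 0)/2) = (6*(-2))*((-2 - 1*4)/2) = -12*(-2 - 4)/2 = -(-72)/2 = -12*(-3) = 36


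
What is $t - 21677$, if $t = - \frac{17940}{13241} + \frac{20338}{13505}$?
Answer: $- \frac{3876247729527}{178819705} \approx -21677.0$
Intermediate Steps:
$t = \frac{27015758}{178819705}$ ($t = \left(-17940\right) \frac{1}{13241} + 20338 \cdot \frac{1}{13505} = - \frac{17940}{13241} + \frac{20338}{13505} = \frac{27015758}{178819705} \approx 0.15108$)
$t - 21677 = \frac{27015758}{178819705} - 21677 = - \frac{3876247729527}{178819705}$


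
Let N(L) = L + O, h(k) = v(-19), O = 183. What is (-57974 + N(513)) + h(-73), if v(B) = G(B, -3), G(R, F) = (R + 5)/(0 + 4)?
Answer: -114563/2 ≈ -57282.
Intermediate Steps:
G(R, F) = 5/4 + R/4 (G(R, F) = (5 + R)/4 = (5 + R)*(¼) = 5/4 + R/4)
v(B) = 5/4 + B/4
h(k) = -7/2 (h(k) = 5/4 + (¼)*(-19) = 5/4 - 19/4 = -7/2)
N(L) = 183 + L (N(L) = L + 183 = 183 + L)
(-57974 + N(513)) + h(-73) = (-57974 + (183 + 513)) - 7/2 = (-57974 + 696) - 7/2 = -57278 - 7/2 = -114563/2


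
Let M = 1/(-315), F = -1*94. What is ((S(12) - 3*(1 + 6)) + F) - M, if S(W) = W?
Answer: -32444/315 ≈ -103.00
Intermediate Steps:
F = -94
M = -1/315 ≈ -0.0031746
((S(12) - 3*(1 + 6)) + F) - M = ((12 - 3*(1 + 6)) - 94) - 1*(-1/315) = ((12 - 3*7) - 94) + 1/315 = ((12 - 21) - 94) + 1/315 = (-9 - 94) + 1/315 = -103 + 1/315 = -32444/315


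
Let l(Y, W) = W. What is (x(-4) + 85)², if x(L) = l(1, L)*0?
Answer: 7225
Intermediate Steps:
x(L) = 0 (x(L) = L*0 = 0)
(x(-4) + 85)² = (0 + 85)² = 85² = 7225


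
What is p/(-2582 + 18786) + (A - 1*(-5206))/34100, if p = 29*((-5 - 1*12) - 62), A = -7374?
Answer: -28313343/138139100 ≈ -0.20496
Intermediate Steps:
p = -2291 (p = 29*((-5 - 12) - 62) = 29*(-17 - 62) = 29*(-79) = -2291)
p/(-2582 + 18786) + (A - 1*(-5206))/34100 = -2291/(-2582 + 18786) + (-7374 - 1*(-5206))/34100 = -2291/16204 + (-7374 + 5206)*(1/34100) = -2291*1/16204 - 2168*1/34100 = -2291/16204 - 542/8525 = -28313343/138139100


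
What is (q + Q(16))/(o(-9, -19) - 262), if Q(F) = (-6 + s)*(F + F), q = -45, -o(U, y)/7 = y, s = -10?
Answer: 557/129 ≈ 4.3178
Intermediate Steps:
o(U, y) = -7*y
Q(F) = -32*F (Q(F) = (-6 - 10)*(F + F) = -32*F)
(q + Q(16))/(o(-9, -19) - 262) = (-45 - 32*16)/(-7*(-19) - 262) = (-45 - 512)/(133 - 262) = -557/(-129) = -557*(-1/129) = 557/129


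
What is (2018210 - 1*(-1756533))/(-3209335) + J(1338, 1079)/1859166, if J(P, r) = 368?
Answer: -3508346404529/2983343257305 ≈ -1.1760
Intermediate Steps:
(2018210 - 1*(-1756533))/(-3209335) + J(1338, 1079)/1859166 = (2018210 - 1*(-1756533))/(-3209335) + 368/1859166 = (2018210 + 1756533)*(-1/3209335) + 368*(1/1859166) = 3774743*(-1/3209335) + 184/929583 = -3774743/3209335 + 184/929583 = -3508346404529/2983343257305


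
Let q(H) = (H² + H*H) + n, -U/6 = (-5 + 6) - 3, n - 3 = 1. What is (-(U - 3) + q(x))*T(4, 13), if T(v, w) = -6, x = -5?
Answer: -270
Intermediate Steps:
n = 4 (n = 3 + 1 = 4)
U = 12 (U = -6*((-5 + 6) - 3) = -6*(1 - 3) = -6*(-2) = 12)
q(H) = 4 + 2*H² (q(H) = (H² + H*H) + 4 = (H² + H²) + 4 = 2*H² + 4 = 4 + 2*H²)
(-(U - 3) + q(x))*T(4, 13) = (-(12 - 3) + (4 + 2*(-5)²))*(-6) = (-1*9 + (4 + 2*25))*(-6) = (-9 + (4 + 50))*(-6) = (-9 + 54)*(-6) = 45*(-6) = -270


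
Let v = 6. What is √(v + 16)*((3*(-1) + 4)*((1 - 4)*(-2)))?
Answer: 6*√22 ≈ 28.142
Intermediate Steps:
√(v + 16)*((3*(-1) + 4)*((1 - 4)*(-2))) = √(6 + 16)*((3*(-1) + 4)*((1 - 4)*(-2))) = √22*((-3 + 4)*(-3*(-2))) = √22*(1*6) = √22*6 = 6*√22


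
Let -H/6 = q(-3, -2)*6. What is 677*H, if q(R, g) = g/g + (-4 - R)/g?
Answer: -36558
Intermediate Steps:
q(R, g) = 1 + (-4 - R)/g
H = -54 (H = -6*(-4 - 2 - 1*(-3))/(-2)*6 = -6*(-(-4 - 2 + 3)/2)*6 = -6*(-1/2*(-3))*6 = -9*6 = -6*9 = -54)
677*H = 677*(-54) = -36558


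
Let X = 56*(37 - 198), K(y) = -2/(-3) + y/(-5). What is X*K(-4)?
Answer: -198352/15 ≈ -13223.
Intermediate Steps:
K(y) = ⅔ - y/5 (K(y) = -2*(-⅓) + y*(-⅕) = ⅔ - y/5)
X = -9016 (X = 56*(-161) = -9016)
X*K(-4) = -9016*(⅔ - ⅕*(-4)) = -9016*(⅔ + ⅘) = -9016*22/15 = -198352/15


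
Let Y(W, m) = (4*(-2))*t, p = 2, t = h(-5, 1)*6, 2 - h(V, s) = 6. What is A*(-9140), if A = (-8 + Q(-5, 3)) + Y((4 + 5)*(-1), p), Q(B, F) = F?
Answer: -1709180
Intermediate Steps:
h(V, s) = -4 (h(V, s) = 2 - 1*6 = 2 - 6 = -4)
t = -24 (t = -4*6 = -24)
Y(W, m) = 192 (Y(W, m) = (4*(-2))*(-24) = -8*(-24) = 192)
A = 187 (A = (-8 + 3) + 192 = -5 + 192 = 187)
A*(-9140) = 187*(-9140) = -1709180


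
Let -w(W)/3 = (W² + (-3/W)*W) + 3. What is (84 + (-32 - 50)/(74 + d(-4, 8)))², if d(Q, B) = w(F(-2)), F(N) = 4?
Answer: 1104601/169 ≈ 6536.1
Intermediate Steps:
w(W) = -3*W² (w(W) = -3*((W² + (-3/W)*W) + 3) = -3*((W² - 3) + 3) = -3*((-3 + W²) + 3) = -3*W²)
d(Q, B) = -48 (d(Q, B) = -3*4² = -3*16 = -48)
(84 + (-32 - 50)/(74 + d(-4, 8)))² = (84 + (-32 - 50)/(74 - 48))² = (84 - 82/26)² = (84 - 82*1/26)² = (84 - 41/13)² = (1051/13)² = 1104601/169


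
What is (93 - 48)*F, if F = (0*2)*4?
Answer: 0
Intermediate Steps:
F = 0 (F = 0*4 = 0)
(93 - 48)*F = (93 - 48)*0 = 45*0 = 0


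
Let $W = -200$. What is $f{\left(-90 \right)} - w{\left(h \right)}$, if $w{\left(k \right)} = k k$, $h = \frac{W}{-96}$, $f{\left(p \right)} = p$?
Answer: $- \frac{13585}{144} \approx -94.34$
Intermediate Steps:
$h = \frac{25}{12}$ ($h = - \frac{200}{-96} = \left(-200\right) \left(- \frac{1}{96}\right) = \frac{25}{12} \approx 2.0833$)
$w{\left(k \right)} = k^{2}$
$f{\left(-90 \right)} - w{\left(h \right)} = -90 - \left(\frac{25}{12}\right)^{2} = -90 - \frac{625}{144} = - \frac{13585}{144}$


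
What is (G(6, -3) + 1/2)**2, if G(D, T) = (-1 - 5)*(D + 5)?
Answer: 17161/4 ≈ 4290.3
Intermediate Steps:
G(D, T) = -30 - 6*D (G(D, T) = -6*(5 + D) = -30 - 6*D)
(G(6, -3) + 1/2)**2 = ((-30 - 6*6) + 1/2)**2 = ((-30 - 36) + 1*(1/2))**2 = (-66 + 1/2)**2 = (-131/2)**2 = 17161/4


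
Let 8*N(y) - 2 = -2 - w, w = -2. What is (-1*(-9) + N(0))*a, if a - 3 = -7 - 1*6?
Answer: -185/2 ≈ -92.500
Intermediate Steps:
N(y) = ¼ (N(y) = ¼ + (-2 - 1*(-2))/8 = ¼ + (-2 + 2)/8 = ¼ + (⅛)*0 = ¼ + 0 = ¼)
a = -10 (a = 3 + (-7 - 1*6) = 3 + (-7 - 6) = 3 - 13 = -10)
(-1*(-9) + N(0))*a = (-1*(-9) + ¼)*(-10) = (9 + ¼)*(-10) = (37/4)*(-10) = -185/2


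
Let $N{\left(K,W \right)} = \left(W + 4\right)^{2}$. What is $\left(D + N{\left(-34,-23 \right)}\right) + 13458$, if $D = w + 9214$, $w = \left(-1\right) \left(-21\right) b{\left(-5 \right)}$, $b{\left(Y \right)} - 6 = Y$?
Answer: $23054$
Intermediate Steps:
$b{\left(Y \right)} = 6 + Y$
$N{\left(K,W \right)} = \left(4 + W\right)^{2}$
$w = 21$ ($w = \left(-1\right) \left(-21\right) \left(6 - 5\right) = 21 \cdot 1 = 21$)
$D = 9235$ ($D = 21 + 9214 = 9235$)
$\left(D + N{\left(-34,-23 \right)}\right) + 13458 = \left(9235 + \left(4 - 23\right)^{2}\right) + 13458 = \left(9235 + \left(-19\right)^{2}\right) + 13458 = \left(9235 + 361\right) + 13458 = 9596 + 13458 = 23054$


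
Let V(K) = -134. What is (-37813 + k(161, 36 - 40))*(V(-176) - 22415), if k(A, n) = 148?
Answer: 849308085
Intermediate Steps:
(-37813 + k(161, 36 - 40))*(V(-176) - 22415) = (-37813 + 148)*(-134 - 22415) = -37665*(-22549) = 849308085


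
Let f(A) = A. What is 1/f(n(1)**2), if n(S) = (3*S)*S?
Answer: 1/9 ≈ 0.11111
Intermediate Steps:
n(S) = 3*S**2
1/f(n(1)**2) = 1/((3*1**2)**2) = 1/((3*1)**2) = 1/(3**2) = 1/9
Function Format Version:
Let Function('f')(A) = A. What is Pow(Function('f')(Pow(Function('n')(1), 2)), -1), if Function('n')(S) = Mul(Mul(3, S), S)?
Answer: Rational(1, 9) ≈ 0.11111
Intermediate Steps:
Function('n')(S) = Mul(3, Pow(S, 2))
Pow(Function('f')(Pow(Function('n')(1), 2)), -1) = Pow(Pow(Mul(3, Pow(1, 2)), 2), -1) = Pow(Pow(Mul(3, 1), 2), -1) = Pow(Pow(3, 2), -1) = Pow(9, -1) = Rational(1, 9)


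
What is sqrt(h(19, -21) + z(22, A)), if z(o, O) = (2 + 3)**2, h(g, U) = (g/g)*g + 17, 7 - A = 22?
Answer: sqrt(61) ≈ 7.8102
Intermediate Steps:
A = -15 (A = 7 - 1*22 = 7 - 22 = -15)
h(g, U) = 17 + g (h(g, U) = 1*g + 17 = g + 17 = 17 + g)
z(o, O) = 25 (z(o, O) = 5**2 = 25)
sqrt(h(19, -21) + z(22, A)) = sqrt((17 + 19) + 25) = sqrt(36 + 25) = sqrt(61)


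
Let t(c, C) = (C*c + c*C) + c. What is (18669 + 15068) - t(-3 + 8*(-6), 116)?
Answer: 45620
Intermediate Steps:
t(c, C) = c + 2*C*c (t(c, C) = (C*c + C*c) + c = 2*C*c + c = c + 2*C*c)
(18669 + 15068) - t(-3 + 8*(-6), 116) = (18669 + 15068) - (-3 + 8*(-6))*(1 + 2*116) = 33737 - (-3 - 48)*(1 + 232) = 33737 - (-51)*233 = 33737 - 1*(-11883) = 33737 + 11883 = 45620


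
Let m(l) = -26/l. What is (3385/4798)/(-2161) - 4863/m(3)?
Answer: 37816409383/67395107 ≈ 561.12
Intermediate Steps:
(3385/4798)/(-2161) - 4863/m(3) = (3385/4798)/(-2161) - 4863/((-26/3)) = (3385*(1/4798))*(-1/2161) - 4863/((-26*1/3)) = (3385/4798)*(-1/2161) - 4863/(-26/3) = -3385/10368478 - 4863*(-3/26) = -3385/10368478 + 14589/26 = 37816409383/67395107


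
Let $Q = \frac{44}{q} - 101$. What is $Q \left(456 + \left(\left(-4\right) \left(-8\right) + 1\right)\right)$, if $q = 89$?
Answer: $- \frac{4374105}{89} \approx -49147.0$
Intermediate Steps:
$Q = - \frac{8945}{89}$ ($Q = \frac{44}{89} - 101 = - \frac{8945}{89} \approx -100.51$)
$Q \left(456 + \left(\left(-4\right) \left(-8\right) + 1\right)\right) = - \frac{8945 \left(456 + \left(\left(-4\right) \left(-8\right) + 1\right)\right)}{89} = - \frac{8945 \left(456 + \left(32 + 1\right)\right)}{89} = - \frac{8945 \left(456 + 33\right)}{89} = \left(- \frac{8945}{89}\right) 489 = - \frac{4374105}{89}$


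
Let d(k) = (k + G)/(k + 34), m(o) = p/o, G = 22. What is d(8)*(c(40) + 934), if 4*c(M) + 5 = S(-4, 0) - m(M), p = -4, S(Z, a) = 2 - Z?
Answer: 37371/56 ≈ 667.34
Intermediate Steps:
m(o) = -4/o
d(k) = (22 + k)/(34 + k) (d(k) = (k + 22)/(k + 34) = (22 + k)/(34 + k))
c(M) = ¼ + 1/M (c(M) = -5/4 + ((2 - 1*(-4)) - (-4)/M)/4 = -5/4 + ((2 + 4) + 4/M)/4 = -5/4 + (6 + 4/M)/4 = -5/4 + (3/2 + 1/M) = ¼ + 1/M)
d(8)*(c(40) + 934) = ((22 + 8)/(34 + 8))*((¼)*(4 + 40)/40 + 934) = (30/42)*((¼)*(1/40)*44 + 934) = ((1/42)*30)*(11/40 + 934) = (5/7)*(37371/40) = 37371/56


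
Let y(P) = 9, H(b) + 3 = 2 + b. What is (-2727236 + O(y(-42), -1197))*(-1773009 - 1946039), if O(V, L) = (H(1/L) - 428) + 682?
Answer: 12139711468323296/1197 ≈ 1.0142e+13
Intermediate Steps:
H(b) = -1 + b (H(b) = -3 + (2 + b) = -1 + b)
O(V, L) = 253 + 1/L (O(V, L) = ((-1 + 1/L) - 428) + 682 = (-429 + 1/L) + 682 = 253 + 1/L)
(-2727236 + O(y(-42), -1197))*(-1773009 - 1946039) = (-2727236 + (253 + 1/(-1197)))*(-1773009 - 1946039) = (-2727236 + (253 - 1/1197))*(-3719048) = (-2727236 + 302840/1197)*(-3719048) = -3264198652/1197*(-3719048) = 12139711468323296/1197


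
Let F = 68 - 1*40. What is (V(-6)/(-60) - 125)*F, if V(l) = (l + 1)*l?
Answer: -3514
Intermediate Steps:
F = 28 (F = 68 - 40 = 28)
V(l) = l*(1 + l) (V(l) = (1 + l)*l = l*(1 + l))
(V(-6)/(-60) - 125)*F = (-6*(1 - 6)/(-60) - 125)*28 = (-6*(-5)*(-1/60) - 125)*28 = (30*(-1/60) - 125)*28 = (-½ - 125)*28 = -251/2*28 = -3514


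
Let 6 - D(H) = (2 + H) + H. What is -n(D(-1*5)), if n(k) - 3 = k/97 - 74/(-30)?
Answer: -8164/1455 ≈ -5.6110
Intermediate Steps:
D(H) = 4 - 2*H (D(H) = 6 - ((2 + H) + H) = 6 - (2 + 2*H) = 6 + (-2 - 2*H) = 4 - 2*H)
n(k) = 82/15 + k/97 (n(k) = 3 + (k/97 - 74/(-30)) = 3 + (k*(1/97) - 74*(-1/30)) = 3 + (k/97 + 37/15) = 3 + (37/15 + k/97) = 82/15 + k/97)
-n(D(-1*5)) = -(82/15 + (4 - (-2)*5)/97) = -(82/15 + (4 - 2*(-5))/97) = -(82/15 + (4 + 10)/97) = -(82/15 + (1/97)*14) = -(82/15 + 14/97) = -1*8164/1455 = -8164/1455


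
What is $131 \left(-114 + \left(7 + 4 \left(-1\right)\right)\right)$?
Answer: $-14541$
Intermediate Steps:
$131 \left(-114 + \left(7 + 4 \left(-1\right)\right)\right) = 131 \left(-114 + \left(7 - 4\right)\right) = 131 \left(-114 + 3\right) = 131 \left(-111\right) = -14541$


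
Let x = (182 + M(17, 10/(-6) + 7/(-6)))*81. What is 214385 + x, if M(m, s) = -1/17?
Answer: 3895078/17 ≈ 2.2912e+5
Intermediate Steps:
M(m, s) = -1/17 (M(m, s) = -1*1/17 = -1/17)
x = 250533/17 (x = (182 - 1/17)*81 = (3093/17)*81 = 250533/17 ≈ 14737.)
214385 + x = 214385 + 250533/17 = 3895078/17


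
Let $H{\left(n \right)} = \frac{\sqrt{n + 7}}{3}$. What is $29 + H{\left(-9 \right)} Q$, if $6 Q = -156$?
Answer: $29 - \frac{26 i \sqrt{2}}{3} \approx 29.0 - 12.257 i$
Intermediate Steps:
$Q = -26$ ($Q = \frac{1}{6} \left(-156\right) = -26$)
$H{\left(n \right)} = \frac{\sqrt{7 + n}}{3}$ ($H{\left(n \right)} = \sqrt{7 + n} \frac{1}{3} = \frac{\sqrt{7 + n}}{3}$)
$29 + H{\left(-9 \right)} Q = 29 + \frac{\sqrt{7 - 9}}{3} \left(-26\right) = 29 + \frac{\sqrt{-2}}{3} \left(-26\right) = 29 + \frac{i \sqrt{2}}{3} \left(-26\right) = 29 - \frac{26 i \sqrt{2}}{3}$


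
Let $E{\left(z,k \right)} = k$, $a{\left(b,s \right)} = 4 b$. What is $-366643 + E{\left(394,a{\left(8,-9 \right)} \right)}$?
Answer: $-366611$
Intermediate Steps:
$-366643 + E{\left(394,a{\left(8,-9 \right)} \right)} = -366643 + 4 \cdot 8 = -366643 + 32 = -366611$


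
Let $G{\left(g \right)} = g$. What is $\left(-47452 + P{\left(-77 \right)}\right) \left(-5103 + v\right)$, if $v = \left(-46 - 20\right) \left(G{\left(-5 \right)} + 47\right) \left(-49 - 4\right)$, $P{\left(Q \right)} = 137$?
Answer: $-6709882095$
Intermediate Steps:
$v = 146916$ ($v = \left(-46 - 20\right) \left(-5 + 47\right) \left(-49 - 4\right) = \left(-66\right) 42 \left(-49 + \left(-8 + 4\right)\right) = - 2772 \left(-49 - 4\right) = \left(-2772\right) \left(-53\right) = 146916$)
$\left(-47452 + P{\left(-77 \right)}\right) \left(-5103 + v\right) = \left(-47452 + 137\right) \left(-5103 + 146916\right) = \left(-47315\right) 141813 = -6709882095$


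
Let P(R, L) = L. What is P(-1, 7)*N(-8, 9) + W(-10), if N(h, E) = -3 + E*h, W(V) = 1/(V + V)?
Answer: -10501/20 ≈ -525.05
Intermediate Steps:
W(V) = 1/(2*V)
P(-1, 7)*N(-8, 9) + W(-10) = 7*(-3 + 9*(-8)) + (1/2)/(-10) = 7*(-3 - 72) + (1/2)*(-1/10) = 7*(-75) - 1/20 = -525 - 1/20 = -10501/20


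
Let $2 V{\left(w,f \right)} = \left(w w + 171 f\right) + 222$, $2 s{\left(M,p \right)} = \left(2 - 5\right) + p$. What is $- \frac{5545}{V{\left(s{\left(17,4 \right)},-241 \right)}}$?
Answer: $\frac{8872}{32791} \approx 0.27056$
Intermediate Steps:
$s{\left(M,p \right)} = - \frac{3}{2} + \frac{p}{2}$ ($s{\left(M,p \right)} = \frac{\left(2 - 5\right) + p}{2} = \frac{-3 + p}{2} = - \frac{3}{2} + \frac{p}{2}$)
$V{\left(w,f \right)} = 111 + \frac{w^{2}}{2} + \frac{171 f}{2}$ ($V{\left(w,f \right)} = \frac{\left(w w + 171 f\right) + 222}{2} = \frac{\left(w^{2} + 171 f\right) + 222}{2} = \frac{222 + w^{2} + 171 f}{2} = 111 + \frac{w^{2}}{2} + \frac{171 f}{2}$)
$- \frac{5545}{V{\left(s{\left(17,4 \right)},-241 \right)}} = - \frac{5545}{111 + \frac{\left(- \frac{3}{2} + \frac{1}{2} \cdot 4\right)^{2}}{2} + \frac{171}{2} \left(-241\right)} = - \frac{5545}{111 + \frac{\left(- \frac{3}{2} + 2\right)^{2}}{2} - \frac{41211}{2}} = - \frac{5545}{111 + \frac{1}{2 \cdot 4} - \frac{41211}{2}} = - \frac{5545}{111 + \frac{1}{2} \cdot \frac{1}{4} - \frac{41211}{2}} = - \frac{5545}{111 + \frac{1}{8} - \frac{41211}{2}} = - \frac{5545}{- \frac{163955}{8}} = \left(-5545\right) \left(- \frac{8}{163955}\right) = \frac{8872}{32791}$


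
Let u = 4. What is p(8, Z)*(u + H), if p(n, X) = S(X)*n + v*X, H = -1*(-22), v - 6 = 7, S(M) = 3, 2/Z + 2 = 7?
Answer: 3796/5 ≈ 759.20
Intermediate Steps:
Z = ⅖ (Z = 2/(-2 + 7) = 2/5 = 2*(⅕) = ⅖ ≈ 0.40000)
v = 13 (v = 6 + 7 = 13)
H = 22
p(n, X) = 3*n + 13*X
p(8, Z)*(u + H) = (3*8 + 13*(⅖))*(4 + 22) = (24 + 26/5)*26 = (146/5)*26 = 3796/5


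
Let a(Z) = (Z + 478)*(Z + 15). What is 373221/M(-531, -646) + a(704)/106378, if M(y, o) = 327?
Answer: 6663401184/5797601 ≈ 1149.3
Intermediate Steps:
a(Z) = (15 + Z)*(478 + Z) (a(Z) = (478 + Z)*(15 + Z) = (15 + Z)*(478 + Z))
373221/M(-531, -646) + a(704)/106378 = 373221/327 + (7170 + 704² + 493*704)/106378 = 373221*(1/327) + (7170 + 495616 + 347072)*(1/106378) = 124407/109 + 849858*(1/106378) = 124407/109 + 424929/53189 = 6663401184/5797601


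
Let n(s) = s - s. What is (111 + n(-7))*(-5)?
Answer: -555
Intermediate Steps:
n(s) = 0
(111 + n(-7))*(-5) = (111 + 0)*(-5) = 111*(-5) = -555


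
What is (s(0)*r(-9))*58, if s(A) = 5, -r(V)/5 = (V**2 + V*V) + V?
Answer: -221850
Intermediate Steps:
r(V) = -10*V**2 - 5*V (r(V) = -5*((V**2 + V*V) + V) = -5*((V**2 + V**2) + V) = -5*(2*V**2 + V) = -5*(V + 2*V**2) = -10*V**2 - 5*V)
(s(0)*r(-9))*58 = (5*(-5*(-9)*(1 + 2*(-9))))*58 = (5*(-5*(-9)*(1 - 18)))*58 = (5*(-5*(-9)*(-17)))*58 = (5*(-765))*58 = -3825*58 = -221850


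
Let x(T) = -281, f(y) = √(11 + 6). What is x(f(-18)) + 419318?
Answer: 419037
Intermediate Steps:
f(y) = √17
x(f(-18)) + 419318 = -281 + 419318 = 419037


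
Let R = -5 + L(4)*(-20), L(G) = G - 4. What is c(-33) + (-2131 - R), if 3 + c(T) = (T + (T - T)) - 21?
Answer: -2183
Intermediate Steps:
L(G) = -4 + G
R = -5 (R = -5 + (-4 + 4)*(-20) = -5 + 0*(-20) = -5 + 0 = -5)
c(T) = -24 + T (c(T) = -3 + ((T + (T - T)) - 21) = -3 + ((T + 0) - 21) = -3 + (T - 21) = -3 + (-21 + T) = -24 + T)
c(-33) + (-2131 - R) = (-24 - 33) + (-2131 - 1*(-5)) = -57 + (-2131 + 5) = -57 - 2126 = -2183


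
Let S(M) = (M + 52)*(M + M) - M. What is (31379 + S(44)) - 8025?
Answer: 31758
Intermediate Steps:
S(M) = -M + 2*M*(52 + M) (S(M) = (52 + M)*(2*M) - M = 2*M*(52 + M) - M = -M + 2*M*(52 + M))
(31379 + S(44)) - 8025 = (31379 + 44*(103 + 2*44)) - 8025 = (31379 + 44*(103 + 88)) - 8025 = (31379 + 44*191) - 8025 = (31379 + 8404) - 8025 = 39783 - 8025 = 31758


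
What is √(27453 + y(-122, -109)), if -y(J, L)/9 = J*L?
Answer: I*√92229 ≈ 303.69*I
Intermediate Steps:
y(J, L) = -9*J*L
√(27453 + y(-122, -109)) = √(27453 - 9*(-122)*(-109)) = √(27453 - 119682) = √(-92229) = I*√92229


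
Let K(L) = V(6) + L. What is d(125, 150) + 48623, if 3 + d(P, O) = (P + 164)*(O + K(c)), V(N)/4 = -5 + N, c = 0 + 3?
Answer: 93993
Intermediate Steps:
c = 3
V(N) = -20 + 4*N (V(N) = 4*(-5 + N) = -20 + 4*N)
K(L) = 4 + L (K(L) = (-20 + 4*6) + L = (-20 + 24) + L = 4 + L)
d(P, O) = -3 + (7 + O)*(164 + P) (d(P, O) = -3 + (P + 164)*(O + (4 + 3)) = -3 + (164 + P)*(O + 7) = -3 + (164 + P)*(7 + O) = -3 + (7 + O)*(164 + P))
d(125, 150) + 48623 = (1145 + 7*125 + 164*150 + 150*125) + 48623 = (1145 + 875 + 24600 + 18750) + 48623 = 45370 + 48623 = 93993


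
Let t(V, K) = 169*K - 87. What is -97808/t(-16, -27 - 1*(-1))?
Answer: 97808/4481 ≈ 21.827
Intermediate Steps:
t(V, K) = -87 + 169*K
-97808/t(-16, -27 - 1*(-1)) = -97808/(-87 + 169*(-27 - 1*(-1))) = -97808/(-87 + 169*(-27 + 1)) = -97808/(-87 + 169*(-26)) = -97808/(-87 - 4394) = -97808/(-4481) = -97808*(-1/4481) = 97808/4481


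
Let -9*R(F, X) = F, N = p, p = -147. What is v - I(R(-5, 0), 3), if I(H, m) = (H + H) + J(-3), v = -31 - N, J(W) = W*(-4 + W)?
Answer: 845/9 ≈ 93.889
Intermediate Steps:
N = -147
R(F, X) = -F/9
v = 116 (v = -31 - 1*(-147) = -31 + 147 = 116)
I(H, m) = 21 + 2*H (I(H, m) = (H + H) - 3*(-4 - 3) = 2*H - 3*(-7) = 2*H + 21 = 21 + 2*H)
v - I(R(-5, 0), 3) = 116 - (21 + 2*(-⅑*(-5))) = 116 - (21 + 2*(5/9)) = 116 - (21 + 10/9) = 116 - 1*199/9 = 116 - 199/9 = 845/9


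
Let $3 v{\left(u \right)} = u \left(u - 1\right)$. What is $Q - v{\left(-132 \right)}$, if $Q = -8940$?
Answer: $-14792$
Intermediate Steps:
$v{\left(u \right)} = \frac{u \left(-1 + u\right)}{3}$ ($v{\left(u \right)} = \frac{u \left(u - 1\right)}{3} = \frac{u \left(-1 + u\right)}{3}$)
$Q - v{\left(-132 \right)} = -8940 - \frac{1}{3} \left(-132\right) \left(-1 - 132\right) = -8940 - \frac{1}{3} \left(-132\right) \left(-133\right) = -8940 - 5852 = -14792$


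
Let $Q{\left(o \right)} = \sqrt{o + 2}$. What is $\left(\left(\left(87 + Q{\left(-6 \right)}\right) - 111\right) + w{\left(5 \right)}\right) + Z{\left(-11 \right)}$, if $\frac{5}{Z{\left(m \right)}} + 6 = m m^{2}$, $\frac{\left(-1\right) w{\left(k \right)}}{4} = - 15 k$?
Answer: $\frac{369007}{1337} + 2 i \approx 276.0 + 2.0 i$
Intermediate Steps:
$Q{\left(o \right)} = \sqrt{2 + o}$
$w{\left(k \right)} = 60 k$ ($w{\left(k \right)} = - 4 \left(- 15 k\right) = 60 k$)
$Z{\left(m \right)} = \frac{5}{-6 + m^{3}}$ ($Z{\left(m \right)} = \frac{5}{-6 + m m^{2}} = \frac{5}{-6 + m^{3}}$)
$\left(\left(\left(87 + Q{\left(-6 \right)}\right) - 111\right) + w{\left(5 \right)}\right) + Z{\left(-11 \right)} = \left(\left(\left(87 + \sqrt{2 - 6}\right) - 111\right) + 60 \cdot 5\right) + \frac{5}{-6 + \left(-11\right)^{3}} = \left(\left(\left(87 + \sqrt{-4}\right) - 111\right) + 300\right) + \frac{5}{-6 - 1331} = \left(\left(\left(87 + 2 i\right) - 111\right) + 300\right) + \frac{5}{-1337} = \left(\left(-24 + 2 i\right) + 300\right) + 5 \left(- \frac{1}{1337}\right) = \left(276 + 2 i\right) - \frac{5}{1337} = \frac{369007}{1337} + 2 i$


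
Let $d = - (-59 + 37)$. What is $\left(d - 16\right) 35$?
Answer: $210$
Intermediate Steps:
$d = 22$ ($d = \left(-1\right) \left(-22\right) = 22$)
$\left(d - 16\right) 35 = \left(22 - 16\right) 35 = 6 \cdot 35 = 210$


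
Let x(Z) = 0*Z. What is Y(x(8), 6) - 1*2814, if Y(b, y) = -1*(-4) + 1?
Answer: -2809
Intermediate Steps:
x(Z) = 0
Y(b, y) = 5 (Y(b, y) = 4 + 1 = 5)
Y(x(8), 6) - 1*2814 = 5 - 1*2814 = 5 - 2814 = -2809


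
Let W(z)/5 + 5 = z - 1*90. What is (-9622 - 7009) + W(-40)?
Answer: -17306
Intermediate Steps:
W(z) = -475 + 5*z (W(z) = -25 + 5*(z - 1*90) = -25 + 5*(z - 90) = -25 + 5*(-90 + z) = -25 + (-450 + 5*z) = -475 + 5*z)
(-9622 - 7009) + W(-40) = (-9622 - 7009) + (-475 + 5*(-40)) = -16631 + (-475 - 200) = -16631 - 675 = -17306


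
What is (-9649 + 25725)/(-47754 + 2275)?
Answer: -16076/45479 ≈ -0.35348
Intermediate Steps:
(-9649 + 25725)/(-47754 + 2275) = 16076/(-45479) = 16076*(-1/45479) = -16076/45479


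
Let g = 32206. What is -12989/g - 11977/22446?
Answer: -5838641/6231861 ≈ -0.93690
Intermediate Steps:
-12989/g - 11977/22446 = -12989/32206 - 11977/22446 = -12989*1/32206 - 11977*1/22446 = -12989/32206 - 413/774 = -5838641/6231861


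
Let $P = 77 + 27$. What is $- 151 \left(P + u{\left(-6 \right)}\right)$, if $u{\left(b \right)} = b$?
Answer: $-14798$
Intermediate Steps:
$P = 104$
$- 151 \left(P + u{\left(-6 \right)}\right) = - 151 \left(104 - 6\right) = \left(-151\right) 98 = -14798$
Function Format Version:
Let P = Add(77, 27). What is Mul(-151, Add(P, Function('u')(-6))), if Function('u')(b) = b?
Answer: -14798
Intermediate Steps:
P = 104
Mul(-151, Add(P, Function('u')(-6))) = Mul(-151, Add(104, -6)) = Mul(-151, 98) = -14798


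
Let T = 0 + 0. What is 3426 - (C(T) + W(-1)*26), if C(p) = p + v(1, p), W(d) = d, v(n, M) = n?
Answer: 3451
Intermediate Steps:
T = 0
C(p) = 1 + p (C(p) = p + 1 = 1 + p)
3426 - (C(T) + W(-1)*26) = 3426 - ((1 + 0) - 1*26) = 3426 - (1 - 26) = 3426 - 1*(-25) = 3426 + 25 = 3451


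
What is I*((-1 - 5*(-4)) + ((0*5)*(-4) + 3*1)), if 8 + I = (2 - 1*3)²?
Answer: -154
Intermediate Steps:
I = -7 (I = -8 + (2 - 1*3)² = -8 + (2 - 3)² = -8 + (-1)² = -8 + 1 = -7)
I*((-1 - 5*(-4)) + ((0*5)*(-4) + 3*1)) = -7*((-1 - 5*(-4)) + ((0*5)*(-4) + 3*1)) = -7*((-1 + 20) + (0*(-4) + 3)) = -7*(19 + (0 + 3)) = -7*(19 + 3) = -7*22 = -154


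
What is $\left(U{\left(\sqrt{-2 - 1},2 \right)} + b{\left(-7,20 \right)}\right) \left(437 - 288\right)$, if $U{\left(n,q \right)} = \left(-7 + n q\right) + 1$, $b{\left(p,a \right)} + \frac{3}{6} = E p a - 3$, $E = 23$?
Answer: $- \frac{962391}{2} + 298 i \sqrt{3} \approx -4.812 \cdot 10^{5} + 516.15 i$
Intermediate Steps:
$b{\left(p,a \right)} = - \frac{7}{2} + 23 a p$ ($b{\left(p,a \right)} = - \frac{1}{2} + \left(23 p a - 3\right) = - \frac{1}{2} + \left(23 a p - 3\right) = - \frac{1}{2} + \left(-3 + 23 a p\right) = - \frac{7}{2} + 23 a p$)
$U{\left(n,q \right)} = -6 + n q$
$\left(U{\left(\sqrt{-2 - 1},2 \right)} + b{\left(-7,20 \right)}\right) \left(437 - 288\right) = \left(\left(-6 + \sqrt{-2 - 1} \cdot 2\right) + \left(- \frac{7}{2} + 23 \cdot 20 \left(-7\right)\right)\right) \left(437 - 288\right) = \left(\left(-6 + \sqrt{-3} \cdot 2\right) - \frac{6447}{2}\right) 149 = \left(\left(-6 + i \sqrt{3} \cdot 2\right) - \frac{6447}{2}\right) 149 = \left(\left(-6 + 2 i \sqrt{3}\right) - \frac{6447}{2}\right) 149 = \left(- \frac{6459}{2} + 2 i \sqrt{3}\right) 149 = - \frac{962391}{2} + 298 i \sqrt{3}$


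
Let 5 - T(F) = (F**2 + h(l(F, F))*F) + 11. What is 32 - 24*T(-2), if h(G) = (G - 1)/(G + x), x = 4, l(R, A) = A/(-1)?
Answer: 264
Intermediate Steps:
l(R, A) = -A (l(R, A) = A*(-1) = -A)
h(G) = (-1 + G)/(4 + G) (h(G) = (G - 1)/(G + 4) = (-1 + G)/(4 + G))
T(F) = -6 - F**2 - F*(-1 - F)/(4 - F) (T(F) = 5 - ((F**2 + ((-1 - F)/(4 - F))*F) + 11) = 5 - ((F**2 + F*(-1 - F)/(4 - F)) + 11) = 5 - (11 + F**2 + F*(-1 - F)/(4 - F)) = 5 + (-11 - F**2 - F*(-1 - F)/(4 - F)) = -6 - F**2 - F*(-1 - F)/(4 - F))
32 - 24*T(-2) = 32 - 24*(24 - 1*(-2)**3 - 7*(-2) + 3*(-2)**2)/(-4 - 2) = 32 - 24*(24 - 1*(-8) + 14 + 3*4)/(-6) = 32 - (-4)*(24 + 8 + 14 + 12) = 32 - (-4)*58 = 32 - 24*(-29/3) = 32 + 232 = 264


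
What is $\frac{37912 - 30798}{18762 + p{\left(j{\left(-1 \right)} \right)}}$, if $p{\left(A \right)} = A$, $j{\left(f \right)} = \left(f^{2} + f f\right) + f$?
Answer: $\frac{7114}{18763} \approx 0.37915$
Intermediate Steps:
$j{\left(f \right)} = f + 2 f^{2}$ ($j{\left(f \right)} = \left(f^{2} + f^{2}\right) + f = 2 f^{2} + f = f + 2 f^{2}$)
$\frac{37912 - 30798}{18762 + p{\left(j{\left(-1 \right)} \right)}} = \frac{37912 - 30798}{18762 - \left(1 + 2 \left(-1\right)\right)} = \frac{7114}{18762 - \left(1 - 2\right)} = \frac{7114}{18762 - -1} = \frac{7114}{18762 + 1} = \frac{7114}{18763}$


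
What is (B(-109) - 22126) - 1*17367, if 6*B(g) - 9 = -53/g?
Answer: -12913694/327 ≈ -39491.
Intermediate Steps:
B(g) = 3/2 - 53/(6*g) (B(g) = 3/2 + (-53/g)/6 = 3/2 - 53/(6*g))
(B(-109) - 22126) - 1*17367 = ((1/6)*(-53 + 9*(-109))/(-109) - 22126) - 1*17367 = ((1/6)*(-1/109)*(-53 - 981) - 22126) - 17367 = ((1/6)*(-1/109)*(-1034) - 22126) - 17367 = (517/327 - 22126) - 17367 = -7234685/327 - 17367 = -12913694/327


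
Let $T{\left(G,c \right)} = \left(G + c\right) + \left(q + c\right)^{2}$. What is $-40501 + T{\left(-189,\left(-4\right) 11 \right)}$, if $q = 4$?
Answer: $-39134$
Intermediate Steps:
$T{\left(G,c \right)} = G + c + \left(4 + c\right)^{2}$ ($T{\left(G,c \right)} = \left(G + c\right) + \left(4 + c\right)^{2} = G + c + \left(4 + c\right)^{2}$)
$-40501 + T{\left(-189,\left(-4\right) 11 \right)} = -40501 - \left(233 - \left(4 - 44\right)^{2}\right) = -40501 - \left(233 - 1600\right) = -40501 - -1367 = -40501 + 1367 = -39134$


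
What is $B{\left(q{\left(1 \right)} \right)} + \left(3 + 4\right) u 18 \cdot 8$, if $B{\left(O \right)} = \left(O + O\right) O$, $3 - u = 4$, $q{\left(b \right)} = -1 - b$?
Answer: $-1000$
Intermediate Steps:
$u = -1$ ($u = 3 - 4 = -1$)
$B{\left(O \right)} = 2 O^{2}$ ($B{\left(O \right)} = 2 O O = 2 O^{2}$)
$B{\left(q{\left(1 \right)} \right)} + \left(3 + 4\right) u 18 \cdot 8 = 2 \left(-1 - 1\right)^{2} + \left(3 + 4\right) \left(-1\right) 18 \cdot 8 = 2 \left(-1 - 1\right)^{2} + 7 \left(-1\right) 144 = 2 \left(-2\right)^{2} - 1008 = 2 \cdot 4 - 1008 = 8 - 1008 = -1000$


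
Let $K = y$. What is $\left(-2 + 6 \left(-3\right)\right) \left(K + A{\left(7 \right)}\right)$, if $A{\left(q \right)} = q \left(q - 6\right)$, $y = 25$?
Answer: $-640$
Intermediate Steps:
$A{\left(q \right)} = q \left(-6 + q\right)$
$K = 25$
$\left(-2 + 6 \left(-3\right)\right) \left(K + A{\left(7 \right)}\right) = \left(-2 + 6 \left(-3\right)\right) \left(25 + 7 \left(-6 + 7\right)\right) = \left(-2 - 18\right) \left(25 + 7 \cdot 1\right) = - 20 \left(25 + 7\right) = \left(-20\right) 32 = -640$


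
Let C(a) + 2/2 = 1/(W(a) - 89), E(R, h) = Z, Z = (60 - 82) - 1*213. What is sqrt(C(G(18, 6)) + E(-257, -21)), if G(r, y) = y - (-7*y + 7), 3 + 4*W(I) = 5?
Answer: I*sqrt(7393998)/177 ≈ 15.363*I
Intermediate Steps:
W(I) = 1/2 (W(I) = -3/4 + (1/4)*5 = -3/4 + 5/4 = 1/2)
Z = -235 (Z = -22 - 213 = -235)
E(R, h) = -235
G(r, y) = -7 + 8*y (G(r, y) = y - (7 - 7*y) = y + (-7 + 7*y) = -7 + 8*y)
C(a) = -179/177 (C(a) = -1 + 1/(1/2 - 89) = -1 + 1/(-177/2) = -1 - 2/177 = -179/177)
sqrt(C(G(18, 6)) + E(-257, -21)) = sqrt(-179/177 - 235) = sqrt(-41774/177) = I*sqrt(7393998)/177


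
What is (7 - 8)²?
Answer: 1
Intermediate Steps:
(7 - 8)² = (-1)² = 1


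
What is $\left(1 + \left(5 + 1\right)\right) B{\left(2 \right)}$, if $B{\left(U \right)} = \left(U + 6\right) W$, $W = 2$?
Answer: $112$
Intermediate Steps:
$B{\left(U \right)} = 12 + 2 U$ ($B{\left(U \right)} = \left(U + 6\right) 2 = \left(6 + U\right) 2 = 12 + 2 U$)
$\left(1 + \left(5 + 1\right)\right) B{\left(2 \right)} = \left(1 + \left(5 + 1\right)\right) \left(12 + 2 \cdot 2\right) = \left(1 + 6\right) \left(12 + 4\right) = 7 \cdot 16 = 112$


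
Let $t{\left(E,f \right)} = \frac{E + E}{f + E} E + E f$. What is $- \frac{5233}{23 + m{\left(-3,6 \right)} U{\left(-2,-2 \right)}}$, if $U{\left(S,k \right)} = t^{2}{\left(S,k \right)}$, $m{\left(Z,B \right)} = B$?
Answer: $- \frac{5233}{47} \approx -111.34$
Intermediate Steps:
$t{\left(E,f \right)} = E f + \frac{2 E^{2}}{E + f}$ ($t{\left(E,f \right)} = \frac{2 E}{E + f} E + E f = \frac{2 E^{2}}{E + f} + E f = E f + \frac{2 E^{2}}{E + f}$)
$U{\left(S,k \right)} = \frac{S^{2} \left(k^{2} + 2 S + S k\right)^{2}}{\left(S + k\right)^{2}}$ ($U{\left(S,k \right)} = \left(\frac{S \left(k^{2} + 2 S + S k\right)}{S + k}\right)^{2} = \frac{S^{2} \left(k^{2} + 2 S + S k\right)^{2}}{\left(S + k\right)^{2}}$)
$- \frac{5233}{23 + m{\left(-3,6 \right)} U{\left(-2,-2 \right)}} = - \frac{5233}{23 + 6 \frac{\left(-2\right)^{2} \left(\left(-2\right)^{2} + 2 \left(-2\right) - -4\right)^{2}}{\left(-2 - 2\right)^{2}}} = - \frac{5233}{23 + 6 \frac{4 \left(4 - 4 + 4\right)^{2}}{16}} = - \frac{5233}{23 + 6 \cdot 4 \cdot \frac{1}{16} \cdot 4^{2}} = - \frac{5233}{23 + 6 \cdot 4 \cdot \frac{1}{16} \cdot 16} = - \frac{5233}{23 + 6 \cdot 4} = - \frac{5233}{23 + 24} = - \frac{5233}{47}$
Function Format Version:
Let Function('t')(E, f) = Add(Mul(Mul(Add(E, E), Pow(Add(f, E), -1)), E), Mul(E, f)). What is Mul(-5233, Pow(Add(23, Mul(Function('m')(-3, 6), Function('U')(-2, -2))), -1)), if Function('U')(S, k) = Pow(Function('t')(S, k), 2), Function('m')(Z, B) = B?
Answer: Rational(-5233, 47) ≈ -111.34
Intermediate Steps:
Function('t')(E, f) = Add(Mul(E, f), Mul(2, Pow(E, 2), Pow(Add(E, f), -1))) (Function('t')(E, f) = Add(Mul(Mul(Mul(2, E), Pow(Add(E, f), -1)), E), Mul(E, f)) = Add(Mul(Mul(2, E, Pow(Add(E, f), -1)), E), Mul(E, f)) = Add(Mul(2, Pow(E, 2), Pow(Add(E, f), -1)), Mul(E, f)) = Add(Mul(E, f), Mul(2, Pow(E, 2), Pow(Add(E, f), -1))))
Function('U')(S, k) = Mul(Pow(S, 2), Pow(Add(S, k), -2), Pow(Add(Pow(k, 2), Mul(2, S), Mul(S, k)), 2)) (Function('U')(S, k) = Pow(Mul(S, Pow(Add(S, k), -1), Add(Pow(k, 2), Mul(2, S), Mul(S, k))), 2) = Mul(Pow(S, 2), Pow(Add(S, k), -2), Pow(Add(Pow(k, 2), Mul(2, S), Mul(S, k)), 2)))
Mul(-5233, Pow(Add(23, Mul(Function('m')(-3, 6), Function('U')(-2, -2))), -1)) = Mul(-5233, Pow(Add(23, Mul(6, Mul(Pow(-2, 2), Pow(Add(-2, -2), -2), Pow(Add(Pow(-2, 2), Mul(2, -2), Mul(-2, -2)), 2)))), -1)) = Mul(-5233, Pow(Add(23, Mul(6, Mul(4, Pow(-4, -2), Pow(Add(4, -4, 4), 2)))), -1)) = Mul(-5233, Pow(Add(23, Mul(6, Mul(4, Rational(1, 16), Pow(4, 2)))), -1)) = Mul(-5233, Pow(Add(23, Mul(6, Mul(4, Rational(1, 16), 16))), -1)) = Mul(-5233, Pow(Add(23, Mul(6, 4)), -1)) = Mul(-5233, Pow(Add(23, 24), -1)) = Mul(-5233, Pow(47, -1)) = Mul(-5233, Rational(1, 47)) = Rational(-5233, 47)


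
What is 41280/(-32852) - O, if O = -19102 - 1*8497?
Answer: 5271169/191 ≈ 27598.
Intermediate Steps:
O = -27599 (O = -19102 - 8497 = -27599)
41280/(-32852) - O = 41280/(-32852) - 1*(-27599) = 41280*(-1/32852) + 27599 = -240/191 + 27599 = 5271169/191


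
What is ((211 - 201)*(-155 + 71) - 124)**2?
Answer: 929296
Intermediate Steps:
((211 - 201)*(-155 + 71) - 124)**2 = (10*(-84) - 124)**2 = (-840 - 124)**2 = (-964)**2 = 929296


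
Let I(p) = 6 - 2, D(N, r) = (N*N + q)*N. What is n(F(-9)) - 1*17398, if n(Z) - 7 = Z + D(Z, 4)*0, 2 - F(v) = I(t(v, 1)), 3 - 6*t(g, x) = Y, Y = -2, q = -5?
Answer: -17393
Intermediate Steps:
t(g, x) = ⅚ (t(g, x) = ½ - ⅙*(-2) = ½ + ⅓ = ⅚)
D(N, r) = N*(-5 + N²) (D(N, r) = (N*N - 5)*N = (N² - 5)*N = (-5 + N²)*N = N*(-5 + N²))
I(p) = 4
F(v) = -2 (F(v) = 2 - 1*4 = 2 - 4 = -2)
n(Z) = 7 + Z (n(Z) = 7 + (Z + (Z*(-5 + Z²))*0) = 7 + (Z + 0) = 7 + Z)
n(F(-9)) - 1*17398 = (7 - 2) - 1*17398 = 5 - 17398 = -17393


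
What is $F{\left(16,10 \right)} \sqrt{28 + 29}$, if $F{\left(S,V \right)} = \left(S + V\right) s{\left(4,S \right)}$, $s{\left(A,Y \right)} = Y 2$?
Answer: $832 \sqrt{57} \approx 6281.5$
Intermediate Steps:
$s{\left(A,Y \right)} = 2 Y$
$F{\left(S,V \right)} = 2 S \left(S + V\right)$ ($F{\left(S,V \right)} = \left(S + V\right) 2 S = 2 S \left(S + V\right)$)
$F{\left(16,10 \right)} \sqrt{28 + 29} = 2 \cdot 16 \left(16 + 10\right) \sqrt{28 + 29} = 2 \cdot 16 \cdot 26 \sqrt{57} = 832 \sqrt{57}$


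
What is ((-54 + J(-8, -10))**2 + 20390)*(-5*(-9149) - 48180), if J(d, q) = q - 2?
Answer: -60256510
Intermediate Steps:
J(d, q) = -2 + q
((-54 + J(-8, -10))**2 + 20390)*(-5*(-9149) - 48180) = ((-54 + (-2 - 10))**2 + 20390)*(-5*(-9149) - 48180) = ((-54 - 12)**2 + 20390)*(45745 - 48180) = ((-66)**2 + 20390)*(-2435) = (4356 + 20390)*(-2435) = 24746*(-2435) = -60256510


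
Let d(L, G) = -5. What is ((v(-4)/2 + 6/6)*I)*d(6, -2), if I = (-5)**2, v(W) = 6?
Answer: -500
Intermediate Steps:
I = 25
((v(-4)/2 + 6/6)*I)*d(6, -2) = ((6/2 + 6/6)*25)*(-5) = ((6*(1/2) + 6*(1/6))*25)*(-5) = ((3 + 1)*25)*(-5) = (4*25)*(-5) = 100*(-5) = -500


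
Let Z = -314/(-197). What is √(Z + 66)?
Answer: 2*√655813/197 ≈ 8.2216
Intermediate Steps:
Z = 314/197 (Z = -314*(-1/197) = 314/197 ≈ 1.5939)
√(Z + 66) = √(314/197 + 66) = √(13316/197) = 2*√655813/197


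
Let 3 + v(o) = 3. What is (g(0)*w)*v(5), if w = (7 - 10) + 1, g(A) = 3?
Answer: 0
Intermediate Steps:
w = -2 (w = -3 + 1 = -2)
v(o) = 0 (v(o) = -3 + 3 = 0)
(g(0)*w)*v(5) = (3*(-2))*0 = -6*0 = 0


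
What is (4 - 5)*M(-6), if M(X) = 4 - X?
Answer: -10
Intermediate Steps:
(4 - 5)*M(-6) = (4 - 5)*(4 - 1*(-6)) = -(4 + 6) = -1*10 = -10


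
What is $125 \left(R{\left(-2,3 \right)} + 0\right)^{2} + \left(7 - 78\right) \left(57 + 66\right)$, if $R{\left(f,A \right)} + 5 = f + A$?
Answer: $-6733$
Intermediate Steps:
$R{\left(f,A \right)} = -5 + A + f$ ($R{\left(f,A \right)} = -5 + \left(f + A\right) = -5 + \left(A + f\right) = -5 + A + f$)
$125 \left(R{\left(-2,3 \right)} + 0\right)^{2} + \left(7 - 78\right) \left(57 + 66\right) = 125 \left(\left(-5 + 3 - 2\right) + 0\right)^{2} + \left(7 - 78\right) \left(57 + 66\right) = 125 \left(-4 + 0\right)^{2} - 8733 = 125 \left(-4\right)^{2} - 8733 = 125 \cdot 16 - 8733 = 2000 - 8733 = -6733$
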